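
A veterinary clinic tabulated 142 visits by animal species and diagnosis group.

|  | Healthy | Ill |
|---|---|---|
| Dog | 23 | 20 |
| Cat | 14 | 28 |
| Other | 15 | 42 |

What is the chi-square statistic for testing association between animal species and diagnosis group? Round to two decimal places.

Row totals: 43, 42, 57. Column totals: 52, 90. Grand total N = 142.
Expected counts (row total × column total / N):
  Dog, Healthy: 43×52/142 = 15.7465
  Dog, Ill: 43×90/142 = 27.2535
  Cat, Healthy: 42×52/142 = 15.3803
  Cat, Ill: 42×90/142 = 26.6197
  Other, Healthy: 57×52/142 = 20.8732
  Other, Ill: 57×90/142 = 36.1268
Contributions (O − E)²/E:
  (23 − 15.7465)²/15.7465 = 3.3413
  (20 − 27.2535)²/27.2535 = 1.9305
  (14 − 15.3803)²/15.3803 = 0.1239
  (28 − 26.6197)²/26.6197 = 0.0716
  (15 − 20.8732)²/20.8732 = 1.6526
  (42 − 36.1268)²/36.1268 = 0.9548
χ² = 3.3413 + 1.9305 + 0.1239 + 0.0716 + 1.6526 + 0.9548 = 8.07

8.07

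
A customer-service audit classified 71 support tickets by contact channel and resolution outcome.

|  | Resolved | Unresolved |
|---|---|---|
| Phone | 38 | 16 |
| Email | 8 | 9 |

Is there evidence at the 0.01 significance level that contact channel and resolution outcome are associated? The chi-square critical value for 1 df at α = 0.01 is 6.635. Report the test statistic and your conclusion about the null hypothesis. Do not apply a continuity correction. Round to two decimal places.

3.08; fail to reject H₀

Row totals: 54, 17. Column totals: 46, 25. Grand total N = 71.
Expected counts (row total × column total / N):
  Phone, Resolved: 54×46/71 = 34.986
  Phone, Unresolved: 54×25/71 = 19.014
  Email, Resolved: 17×46/71 = 11.014
  Email, Unresolved: 17×25/71 = 5.986
Contributions (O − E)²/E:
  (38 − 34.986)²/34.986 = 0.2597
  (16 − 19.014)²/19.014 = 0.4778
  (8 − 11.014)²/11.014 = 0.8248
  (9 − 5.986)²/5.986 = 1.5176
χ² = 0.2597 + 0.4778 + 0.8248 + 1.5176 = 3.08
df = (2−1)(2−1) = 1. Since 3.08 < 6.635, fail to reject the null hypothesis of independence at α = 0.01.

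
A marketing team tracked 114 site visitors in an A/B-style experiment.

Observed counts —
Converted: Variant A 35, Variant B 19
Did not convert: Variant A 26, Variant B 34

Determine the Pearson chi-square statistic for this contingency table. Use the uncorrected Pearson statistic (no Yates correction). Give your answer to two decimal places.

Row totals: 54, 60. Column totals: 61, 53. Grand total N = 114.
Expected counts (row total × column total / N):
  Converted, Variant A: 54×61/114 = 28.895
  Converted, Variant B: 54×53/114 = 25.105
  Did not convert, Variant A: 60×61/114 = 32.105
  Did not convert, Variant B: 60×53/114 = 27.895
Contributions (O − E)²/E:
  (35 − 28.895)²/28.895 = 1.2899
  (19 − 25.105)²/25.105 = 1.4846
  (26 − 32.105)²/32.105 = 1.1609
  (34 − 27.895)²/27.895 = 1.3361
χ² = 1.2899 + 1.4846 + 1.1609 + 1.3361 = 5.27

5.27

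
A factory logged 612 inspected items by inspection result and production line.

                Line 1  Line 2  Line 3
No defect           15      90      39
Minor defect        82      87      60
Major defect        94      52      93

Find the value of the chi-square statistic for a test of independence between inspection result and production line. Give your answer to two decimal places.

73.57

Row totals: 144, 229, 239. Column totals: 191, 229, 192. Grand total N = 612.
Expected counts (row total × column total / N):
  No defect, Line 1: 144×191/612 = 44.941
  No defect, Line 2: 144×229/612 = 53.882
  No defect, Line 3: 144×192/612 = 45.176
  Minor defect, Line 1: 229×191/612 = 71.469
  Minor defect, Line 2: 229×229/612 = 85.688
  Minor defect, Line 3: 229×192/612 = 71.843
  Major defect, Line 1: 239×191/612 = 74.590
  Major defect, Line 2: 239×229/612 = 89.430
  Major defect, Line 3: 239×192/612 = 74.980
Contributions (O − E)²/E:
  (15 − 44.941)²/44.941 = 19.9476
  (90 − 53.882)²/53.882 = 24.2105
  (39 − 45.176)²/45.176 = 0.8443
  (82 − 71.469)²/71.469 = 1.5517
  (87 − 85.688)²/85.688 = 0.0201
  (60 − 71.843)²/71.843 = 1.9523
  (94 − 74.590)²/74.590 = 5.0509
  (52 − 89.430)²/89.430 = 15.6659
  (93 − 74.980)²/74.980 = 4.3308
χ² = 19.9476 + 24.2105 + 0.8443 + 1.5517 + 0.0201 + 1.9523 + 5.0509 + 15.6659 + 4.3308 = 73.57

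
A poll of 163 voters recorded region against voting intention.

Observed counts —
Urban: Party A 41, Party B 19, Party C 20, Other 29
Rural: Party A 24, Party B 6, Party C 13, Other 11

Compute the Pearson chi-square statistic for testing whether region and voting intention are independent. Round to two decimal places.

Row totals: 109, 54. Column totals: 65, 25, 33, 40. Grand total N = 163.
Expected counts (row total × column total / N):
  Urban, Party A: 109×65/163 = 43.466
  Urban, Party B: 109×25/163 = 16.718
  Urban, Party C: 109×33/163 = 22.067
  Urban, Other: 109×40/163 = 26.748
  Rural, Party A: 54×65/163 = 21.534
  Rural, Party B: 54×25/163 = 8.282
  Rural, Party C: 54×33/163 = 10.933
  Rural, Other: 54×40/163 = 13.252
Contributions (O − E)²/E:
  (41 − 43.466)²/43.466 = 0.1399
  (19 − 16.718)²/16.718 = 0.3115
  (20 − 22.067)²/22.067 = 0.1936
  (29 − 26.748)²/26.748 = 0.1896
  (24 − 21.534)²/21.534 = 0.2824
  (6 − 8.282)²/8.282 = 0.6288
  (13 − 10.933)²/10.933 = 0.3908
  (11 − 13.252)²/13.252 = 0.3827
χ² = 0.1399 + 0.3115 + 0.1936 + 0.1896 + 0.2824 + 0.6288 + 0.3908 + 0.3827 = 2.52

2.52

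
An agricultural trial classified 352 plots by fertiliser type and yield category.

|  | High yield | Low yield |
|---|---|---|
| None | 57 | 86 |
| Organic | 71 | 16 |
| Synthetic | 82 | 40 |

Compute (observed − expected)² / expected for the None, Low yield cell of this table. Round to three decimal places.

Row total (None) = 143; column total (Low yield) = 142; N = 352.
Expected count E = 143 × 142 / 352 = 57.6875.
Contribution = (O − E)²/E = (86 − 57.6875)² / 57.6875 = 13.896.

13.896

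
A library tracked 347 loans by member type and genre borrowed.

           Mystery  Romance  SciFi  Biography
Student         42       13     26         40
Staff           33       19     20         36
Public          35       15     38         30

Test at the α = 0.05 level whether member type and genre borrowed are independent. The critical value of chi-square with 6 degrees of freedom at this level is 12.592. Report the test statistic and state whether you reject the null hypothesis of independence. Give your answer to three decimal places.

Row totals: 121, 108, 118. Column totals: 110, 47, 84, 106. Grand total N = 347.
Expected counts (row total × column total / N):
  Student, Mystery: 121×110/347 = 38.35735
  Student, Romance: 121×47/347 = 16.38905
  Student, SciFi: 121×84/347 = 29.29107
  Student, Biography: 121×106/347 = 36.96254
  Staff, Mystery: 108×110/347 = 34.23631
  Staff, Romance: 108×47/347 = 14.62824
  Staff, SciFi: 108×84/347 = 26.14409
  Staff, Biography: 108×106/347 = 32.99135
  Public, Mystery: 118×110/347 = 37.40634
  Public, Romance: 118×47/347 = 15.98271
  Public, SciFi: 118×84/347 = 28.56484
  Public, Biography: 118×106/347 = 36.04611
Contributions (O − E)²/E:
  (42 − 38.35735)²/38.35735 = 0.3459
  (13 − 16.38905)²/16.38905 = 0.7008
  (26 − 29.29107)²/29.29107 = 0.3698
  (40 − 36.96254)²/36.96254 = 0.2496
  (33 − 34.23631)²/34.23631 = 0.0446
  (19 − 14.62824)²/14.62824 = 1.3065
  (20 − 26.14409)²/26.14409 = 1.4439
  (36 − 32.99135)²/32.99135 = 0.2744
  (35 − 37.40634)²/37.40634 = 0.1548
  (15 − 15.98271)²/15.98271 = 0.0604
  (38 − 28.56484)²/28.56484 = 3.1165
  (30 − 36.04611)²/36.04611 = 1.0141
χ² = 0.3459 + 0.7008 + 0.3698 + 0.2496 + 0.0446 + 1.3065 + 1.4439 + 0.2744 + 0.1548 + 0.0604 + 3.1165 + 1.0141 = 9.081
df = (3−1)(4−1) = 6. Since 9.081 < 12.592, fail to reject the null hypothesis of independence at α = 0.05.

9.081; fail to reject H₀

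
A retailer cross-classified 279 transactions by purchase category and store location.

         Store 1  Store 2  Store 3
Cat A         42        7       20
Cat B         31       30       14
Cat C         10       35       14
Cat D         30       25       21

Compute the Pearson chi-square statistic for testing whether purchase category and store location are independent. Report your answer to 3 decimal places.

Row totals: 69, 75, 59, 76. Column totals: 113, 97, 69. Grand total N = 279.
Expected counts (row total × column total / N):
  Cat A, Store 1: 69×113/279 = 27.9462
  Cat A, Store 2: 69×97/279 = 23.9892
  Cat A, Store 3: 69×69/279 = 17.0645
  Cat B, Store 1: 75×113/279 = 30.3763
  Cat B, Store 2: 75×97/279 = 26.0753
  Cat B, Store 3: 75×69/279 = 18.5484
  Cat C, Store 1: 59×113/279 = 23.8961
  Cat C, Store 2: 59×97/279 = 20.5125
  Cat C, Store 3: 59×69/279 = 14.5914
  Cat D, Store 1: 76×113/279 = 30.7814
  Cat D, Store 2: 76×97/279 = 26.4229
  Cat D, Store 3: 76×69/279 = 18.7957
Contributions (O − E)²/E:
  (42 − 27.9462)²/27.9462 = 7.0675
  (7 − 23.9892)²/23.9892 = 12.0318
  (20 − 17.0645)²/17.0645 = 0.5050
  (31 − 30.3763)²/30.3763 = 0.0128
  (30 − 26.0753)²/26.0753 = 0.5907
  (14 − 18.5484)²/18.5484 = 1.1153
  (10 − 23.8961)²/23.8961 = 8.0809
  (35 − 20.5125)²/20.5125 = 10.2322
  (14 − 14.5914)²/14.5914 = 0.0240
  (30 − 30.7814)²/30.7814 = 0.0198
  (25 − 26.4229)²/26.4229 = 0.0766
  (21 − 18.7957)²/18.7957 = 0.2585
χ² = 7.0675 + 12.0318 + 0.5050 + 0.0128 + 0.5907 + 1.1153 + 8.0809 + 10.2322 + 0.0240 + 0.0198 + 0.0766 + 0.2585 = 40.015

40.015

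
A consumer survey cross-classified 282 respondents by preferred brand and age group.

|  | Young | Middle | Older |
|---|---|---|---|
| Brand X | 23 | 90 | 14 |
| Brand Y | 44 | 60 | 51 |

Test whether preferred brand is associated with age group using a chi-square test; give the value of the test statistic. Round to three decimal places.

Row totals: 127, 155. Column totals: 67, 150, 65. Grand total N = 282.
Expected counts (row total × column total / N):
  Brand X, Young: 127×67/282 = 30.1738
  Brand X, Middle: 127×150/282 = 67.5532
  Brand X, Older: 127×65/282 = 29.2730
  Brand Y, Young: 155×67/282 = 36.8262
  Brand Y, Middle: 155×150/282 = 82.4468
  Brand Y, Older: 155×65/282 = 35.7270
Contributions (O − E)²/E:
  (23 − 30.1738)²/30.1738 = 1.7056
  (90 − 67.5532)²/67.5532 = 7.4587
  (14 − 29.2730)²/29.2730 = 7.9686
  (44 − 36.8262)²/36.8262 = 1.3975
  (60 − 82.4468)²/82.4468 = 6.1113
  (51 − 35.7270)²/35.7270 = 6.5291
χ² = 1.7056 + 7.4587 + 7.9686 + 1.3975 + 6.1113 + 6.5291 = 31.171

31.171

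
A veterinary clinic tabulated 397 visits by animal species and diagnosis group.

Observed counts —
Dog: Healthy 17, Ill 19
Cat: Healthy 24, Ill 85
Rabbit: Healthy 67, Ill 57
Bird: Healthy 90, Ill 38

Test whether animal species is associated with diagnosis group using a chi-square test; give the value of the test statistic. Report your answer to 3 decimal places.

56.178

Row totals: 36, 109, 124, 128. Column totals: 198, 199. Grand total N = 397.
Expected counts (row total × column total / N):
  Dog, Healthy: 36×198/397 = 17.9547
  Dog, Ill: 36×199/397 = 18.0453
  Cat, Healthy: 109×198/397 = 54.3627
  Cat, Ill: 109×199/397 = 54.6373
  Rabbit, Healthy: 124×198/397 = 61.8438
  Rabbit, Ill: 124×199/397 = 62.1562
  Bird, Healthy: 128×198/397 = 63.8388
  Bird, Ill: 128×199/397 = 64.1612
Contributions (O − E)²/E:
  (17 − 17.9547)²/17.9547 = 0.0508
  (19 − 18.0453)²/18.0453 = 0.0505
  (24 − 54.3627)²/54.3627 = 16.9582
  (85 − 54.6373)²/54.6373 = 16.8730
  (67 − 61.8438)²/61.8438 = 0.4299
  (57 − 62.1562)²/62.1562 = 0.4277
  (90 − 63.8388)²/63.8388 = 10.7209
  (38 − 64.1612)²/64.1612 = 10.6670
χ² = 0.0508 + 0.0505 + 16.9582 + 16.8730 + 0.4299 + 0.4277 + 10.7209 + 10.6670 = 56.178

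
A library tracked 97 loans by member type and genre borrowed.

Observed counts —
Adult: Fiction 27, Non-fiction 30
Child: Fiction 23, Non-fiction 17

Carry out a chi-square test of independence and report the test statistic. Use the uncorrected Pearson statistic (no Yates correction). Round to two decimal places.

Row totals: 57, 40. Column totals: 50, 47. Grand total N = 97.
Expected counts (row total × column total / N):
  Adult, Fiction: 57×50/97 = 29.3814
  Adult, Non-fiction: 57×47/97 = 27.6186
  Child, Fiction: 40×50/97 = 20.6186
  Child, Non-fiction: 40×47/97 = 19.3814
Contributions (O − E)²/E:
  (27 − 29.3814)²/29.3814 = 0.1930
  (30 − 27.6186)²/27.6186 = 0.2053
  (23 − 20.6186)²/20.6186 = 0.2750
  (17 − 19.3814)²/19.3814 = 0.2926
χ² = 0.1930 + 0.2053 + 0.2750 + 0.2926 = 0.97

0.97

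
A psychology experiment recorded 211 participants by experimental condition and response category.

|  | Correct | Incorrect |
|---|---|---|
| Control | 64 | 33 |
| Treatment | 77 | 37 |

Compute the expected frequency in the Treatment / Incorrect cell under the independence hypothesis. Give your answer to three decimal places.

37.820

Row total (Treatment) = 114; column total (Incorrect) = 70; grand total N = 211.
Expected count = (row total × column total) / N = 114 × 70 / 211 = 37.820.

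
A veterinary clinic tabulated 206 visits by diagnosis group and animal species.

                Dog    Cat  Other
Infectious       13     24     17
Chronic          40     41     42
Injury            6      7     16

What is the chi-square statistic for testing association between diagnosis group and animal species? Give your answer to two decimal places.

7.47

Row totals: 54, 123, 29. Column totals: 59, 72, 75. Grand total N = 206.
Expected counts (row total × column total / N):
  Infectious, Dog: 54×59/206 = 15.4660
  Infectious, Cat: 54×72/206 = 18.8738
  Infectious, Other: 54×75/206 = 19.6602
  Chronic, Dog: 123×59/206 = 35.2282
  Chronic, Cat: 123×72/206 = 42.9903
  Chronic, Other: 123×75/206 = 44.7816
  Injury, Dog: 29×59/206 = 8.3058
  Injury, Cat: 29×72/206 = 10.1359
  Injury, Other: 29×75/206 = 10.5583
Contributions (O − E)²/E:
  (13 − 15.4660)²/15.4660 = 0.3932
  (24 − 18.8738)²/18.8738 = 1.3923
  (17 − 19.6602)²/19.6602 = 0.3599
  (40 − 35.2282)²/35.2282 = 0.6464
  (41 − 42.9903)²/42.9903 = 0.0921
  (42 − 44.7816)²/44.7816 = 0.1728
  (6 − 8.3058)²/8.3058 = 0.6401
  (7 − 10.1359)²/10.1359 = 0.9702
  (16 − 10.5583)²/10.5583 = 2.8046
χ² = 0.3932 + 1.3923 + 0.3599 + 0.6464 + 0.0921 + 0.1728 + 0.6401 + 0.9702 + 2.8046 = 7.47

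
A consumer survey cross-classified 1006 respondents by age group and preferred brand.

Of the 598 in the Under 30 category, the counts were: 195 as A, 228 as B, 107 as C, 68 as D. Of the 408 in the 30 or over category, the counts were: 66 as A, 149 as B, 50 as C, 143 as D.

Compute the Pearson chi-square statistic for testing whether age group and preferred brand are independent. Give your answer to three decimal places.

95.176

Row totals: 598, 408. Column totals: 261, 377, 157, 211. Grand total N = 1006.
Expected counts (row total × column total / N):
  Under 30, A: 598×261/1006 = 155.1471
  Under 30, B: 598×377/1006 = 224.1014
  Under 30, C: 598×157/1006 = 93.3260
  Under 30, D: 598×211/1006 = 125.4254
  30 or over, A: 408×261/1006 = 105.8529
  30 or over, B: 408×377/1006 = 152.8986
  30 or over, C: 408×157/1006 = 63.6740
  30 or over, D: 408×211/1006 = 85.5746
Contributions (O − E)²/E:
  (195 − 155.1471)²/155.1471 = 10.2371
  (228 − 224.1014)²/224.1014 = 0.0678
  (107 − 93.3260)²/93.3260 = 2.0035
  (68 − 125.4254)²/125.4254 = 26.2919
  (66 − 105.8529)²/105.8529 = 15.0043
  (149 − 152.8986)²/152.8986 = 0.0994
  (50 − 63.6740)²/63.6740 = 2.9365
  (143 − 85.5746)²/85.5746 = 38.5357
χ² = 10.2371 + 0.0678 + 2.0035 + 26.2919 + 15.0043 + 0.0994 + 2.9365 + 38.5357 = 95.176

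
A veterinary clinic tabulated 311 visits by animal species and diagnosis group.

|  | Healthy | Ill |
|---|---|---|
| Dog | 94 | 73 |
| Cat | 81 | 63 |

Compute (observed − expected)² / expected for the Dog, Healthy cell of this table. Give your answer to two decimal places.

0.00

Row total (Dog) = 167; column total (Healthy) = 175; N = 311.
Expected count E = 167 × 175 / 311 = 93.971.
Contribution = (O − E)²/E = (94 − 93.971)² / 93.971 = 0.00.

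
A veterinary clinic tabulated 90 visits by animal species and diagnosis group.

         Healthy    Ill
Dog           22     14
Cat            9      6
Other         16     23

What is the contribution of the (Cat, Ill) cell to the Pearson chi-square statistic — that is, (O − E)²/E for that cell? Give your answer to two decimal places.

0.19

Row total (Cat) = 15; column total (Ill) = 43; N = 90.
Expected count E = 15 × 43 / 90 = 7.167.
Contribution = (O − E)²/E = (6 − 7.167)² / 7.167 = 0.19.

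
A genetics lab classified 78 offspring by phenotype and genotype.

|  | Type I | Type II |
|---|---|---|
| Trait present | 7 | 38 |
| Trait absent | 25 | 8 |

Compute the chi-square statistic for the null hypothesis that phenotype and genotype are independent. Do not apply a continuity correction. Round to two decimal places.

28.52

Row totals: 45, 33. Column totals: 32, 46. Grand total N = 78.
Expected counts (row total × column total / N):
  Trait present, Type I: 45×32/78 = 18.462
  Trait present, Type II: 45×46/78 = 26.538
  Trait absent, Type I: 33×32/78 = 13.538
  Trait absent, Type II: 33×46/78 = 19.462
Contributions (O − E)²/E:
  (7 − 18.462)²/18.462 = 7.1161
  (38 − 26.538)²/26.538 = 4.9505
  (25 − 13.538)²/13.538 = 9.7043
  (8 − 19.462)²/19.462 = 6.7505
χ² = 7.1161 + 4.9505 + 9.7043 + 6.7505 = 28.52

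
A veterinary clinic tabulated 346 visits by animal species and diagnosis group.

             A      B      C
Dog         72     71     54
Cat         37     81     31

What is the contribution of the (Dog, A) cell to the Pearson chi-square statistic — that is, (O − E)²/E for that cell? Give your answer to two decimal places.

1.59

Row total (Dog) = 197; column total (A) = 109; N = 346.
Expected count E = 197 × 109 / 346 = 62.061.
Contribution = (O − E)²/E = (72 − 62.061)² / 62.061 = 1.59.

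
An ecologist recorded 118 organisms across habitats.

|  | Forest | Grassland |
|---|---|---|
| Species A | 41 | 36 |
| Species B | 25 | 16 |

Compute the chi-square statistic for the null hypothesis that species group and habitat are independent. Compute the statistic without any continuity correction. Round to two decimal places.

Row totals: 77, 41. Column totals: 66, 52. Grand total N = 118.
Expected counts (row total × column total / N):
  Species A, Forest: 77×66/118 = 43.068
  Species A, Grassland: 77×52/118 = 33.932
  Species B, Forest: 41×66/118 = 22.932
  Species B, Grassland: 41×52/118 = 18.068
Contributions (O − E)²/E:
  (41 − 43.068)²/43.068 = 0.0993
  (36 − 33.932)²/33.932 = 0.1260
  (25 − 22.932)²/22.932 = 0.1865
  (16 − 18.068)²/18.068 = 0.2367
χ² = 0.0993 + 0.1260 + 0.1865 + 0.2367 = 0.65

0.65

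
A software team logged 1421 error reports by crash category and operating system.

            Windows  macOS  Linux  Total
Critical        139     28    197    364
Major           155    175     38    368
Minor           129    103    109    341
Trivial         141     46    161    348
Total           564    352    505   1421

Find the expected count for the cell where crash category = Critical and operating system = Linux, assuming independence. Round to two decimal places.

Row total (Critical) = 364; column total (Linux) = 505; grand total N = 1421.
Expected count = (row total × column total) / N = 364 × 505 / 1421 = 129.36.

129.36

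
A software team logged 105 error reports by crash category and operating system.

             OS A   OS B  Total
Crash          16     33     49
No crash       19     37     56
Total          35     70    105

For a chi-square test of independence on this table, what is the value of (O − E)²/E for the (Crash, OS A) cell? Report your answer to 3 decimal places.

0.007

Row total (Crash) = 49; column total (OS A) = 35; N = 105.
Expected count E = 49 × 35 / 105 = 16.3333.
Contribution = (O − E)²/E = (16 − 16.3333)² / 16.3333 = 0.007.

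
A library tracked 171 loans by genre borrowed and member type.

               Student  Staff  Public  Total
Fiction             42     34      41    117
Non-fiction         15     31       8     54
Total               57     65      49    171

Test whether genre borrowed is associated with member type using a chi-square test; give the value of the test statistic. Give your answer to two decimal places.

Grand total N = 171.
Expected counts (row total × column total / N):
  Fiction, Student: 117×57/171 = 39.000
  Fiction, Staff: 117×65/171 = 44.474
  Fiction, Public: 117×49/171 = 33.526
  Non-fiction, Student: 54×57/171 = 18.000
  Non-fiction, Staff: 54×65/171 = 20.526
  Non-fiction, Public: 54×49/171 = 15.474
Contributions (O − E)²/E:
  (42 − 39.000)²/39.000 = 0.2308
  (34 − 44.474)²/44.474 = 2.4667
  (41 − 33.526)²/33.526 = 1.6662
  (15 − 18.000)²/18.000 = 0.5000
  (31 − 20.526)²/20.526 = 5.3447
  (8 − 15.474)²/15.474 = 3.6100
χ² = 0.2308 + 2.4667 + 1.6662 + 0.5000 + 5.3447 + 3.6100 = 13.82

13.82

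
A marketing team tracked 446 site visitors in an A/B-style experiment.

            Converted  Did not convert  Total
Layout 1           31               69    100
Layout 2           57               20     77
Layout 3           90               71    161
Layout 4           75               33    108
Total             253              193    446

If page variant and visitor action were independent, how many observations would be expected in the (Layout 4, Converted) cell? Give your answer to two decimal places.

61.26

Row total (Layout 4) = 108; column total (Converted) = 253; grand total N = 446.
Expected count = (row total × column total) / N = 108 × 253 / 446 = 61.26.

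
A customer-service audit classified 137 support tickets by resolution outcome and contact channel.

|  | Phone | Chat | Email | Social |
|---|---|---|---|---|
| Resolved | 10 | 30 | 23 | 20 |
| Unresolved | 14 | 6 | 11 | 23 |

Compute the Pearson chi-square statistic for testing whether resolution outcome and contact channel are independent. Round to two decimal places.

Row totals: 83, 54. Column totals: 24, 36, 34, 43. Grand total N = 137.
Expected counts (row total × column total / N):
  Resolved, Phone: 83×24/137 = 14.540
  Resolved, Chat: 83×36/137 = 21.810
  Resolved, Email: 83×34/137 = 20.599
  Resolved, Social: 83×43/137 = 26.051
  Unresolved, Phone: 54×24/137 = 9.460
  Unresolved, Chat: 54×36/137 = 14.190
  Unresolved, Email: 54×34/137 = 13.401
  Unresolved, Social: 54×43/137 = 16.949
Contributions (O − E)²/E:
  (10 − 14.540)²/14.540 = 1.4176
  (30 − 21.810)²/21.810 = 3.0755
  (23 − 20.599)²/20.599 = 0.2799
  (20 − 26.051)²/26.051 = 1.4055
  (14 − 9.460)²/9.460 = 2.1788
  (6 − 14.190)²/14.190 = 4.7270
  (11 − 13.401)²/13.401 = 0.4302
  (23 − 16.949)²/16.949 = 2.1603
χ² = 1.4176 + 3.0755 + 0.2799 + 1.4055 + 2.1788 + 4.7270 + 0.4302 + 2.1603 = 15.67

15.67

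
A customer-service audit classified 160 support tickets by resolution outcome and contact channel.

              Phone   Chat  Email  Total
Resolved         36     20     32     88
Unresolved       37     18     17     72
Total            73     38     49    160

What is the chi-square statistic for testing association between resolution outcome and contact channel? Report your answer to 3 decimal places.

Grand total N = 160.
Expected counts (row total × column total / N):
  Resolved, Phone: 88×73/160 = 40.1500
  Resolved, Chat: 88×38/160 = 20.9000
  Resolved, Email: 88×49/160 = 26.9500
  Unresolved, Phone: 72×73/160 = 32.8500
  Unresolved, Chat: 72×38/160 = 17.1000
  Unresolved, Email: 72×49/160 = 22.0500
Contributions (O − E)²/E:
  (36 − 40.1500)²/40.1500 = 0.4290
  (20 − 20.9000)²/20.9000 = 0.0388
  (32 − 26.9500)²/26.9500 = 0.9463
  (37 − 32.8500)²/32.8500 = 0.5243
  (18 − 17.1000)²/17.1000 = 0.0474
  (17 − 22.0500)²/22.0500 = 1.1566
χ² = 0.4290 + 0.0388 + 0.9463 + 0.5243 + 0.0474 + 1.1566 = 3.142

3.142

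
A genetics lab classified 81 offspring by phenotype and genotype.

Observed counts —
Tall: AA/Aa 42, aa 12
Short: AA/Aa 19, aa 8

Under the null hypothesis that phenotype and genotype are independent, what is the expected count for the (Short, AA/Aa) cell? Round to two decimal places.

20.33

Row total (Short) = 27; column total (AA/Aa) = 61; grand total N = 81.
Expected count = (row total × column total) / N = 27 × 61 / 81 = 20.33.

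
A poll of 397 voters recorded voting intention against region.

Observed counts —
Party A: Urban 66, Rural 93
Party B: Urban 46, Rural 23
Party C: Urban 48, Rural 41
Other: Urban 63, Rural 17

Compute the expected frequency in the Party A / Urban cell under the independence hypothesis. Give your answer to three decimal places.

89.312

Row total (Party A) = 159; column total (Urban) = 223; grand total N = 397.
Expected count = (row total × column total) / N = 159 × 223 / 397 = 89.312.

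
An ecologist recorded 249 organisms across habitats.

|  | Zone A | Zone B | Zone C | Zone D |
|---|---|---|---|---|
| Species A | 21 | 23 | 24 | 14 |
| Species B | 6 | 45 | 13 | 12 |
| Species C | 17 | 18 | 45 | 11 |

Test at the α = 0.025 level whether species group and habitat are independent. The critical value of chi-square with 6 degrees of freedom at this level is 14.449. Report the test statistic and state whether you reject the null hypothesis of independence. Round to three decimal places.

Row totals: 82, 76, 91. Column totals: 44, 86, 82, 37. Grand total N = 249.
Expected counts (row total × column total / N):
  Species A, Zone A: 82×44/249 = 14.4900
  Species A, Zone B: 82×86/249 = 28.3213
  Species A, Zone C: 82×82/249 = 27.0040
  Species A, Zone D: 82×37/249 = 12.1847
  Species B, Zone A: 76×44/249 = 13.4297
  Species B, Zone B: 76×86/249 = 26.2490
  Species B, Zone C: 76×82/249 = 25.0281
  Species B, Zone D: 76×37/249 = 11.2932
  Species C, Zone A: 91×44/249 = 16.0803
  Species C, Zone B: 91×86/249 = 31.4297
  Species C, Zone C: 91×82/249 = 29.9679
  Species C, Zone D: 91×37/249 = 13.5221
Contributions (O − E)²/E:
  (21 − 14.4900)²/14.4900 = 2.9248
  (23 − 28.3213)²/28.3213 = 0.9998
  (24 − 27.0040)²/27.0040 = 0.3342
  (14 − 12.1847)²/12.1847 = 0.2704
  (6 − 13.4297)²/13.4297 = 4.1103
  (45 − 26.2490)²/26.2490 = 13.3948
  (13 − 25.0281)²/25.0281 = 5.7805
  (12 − 11.2932)²/11.2932 = 0.0442
  (17 − 16.0803)²/16.0803 = 0.0526
  (18 − 31.4297)²/31.4297 = 5.7384
  (45 − 29.9679)²/29.9679 = 7.5402
  (11 − 13.5221)²/13.5221 = 0.4704
χ² = 2.9248 + 0.9998 + 0.3342 + 0.2704 + 4.1103 + 13.3948 + 5.7805 + 0.0442 + 0.0526 + 5.7384 + 7.5402 + 0.4704 = 41.661
df = (3−1)(4−1) = 6. Since 41.661 > 14.449, reject the null hypothesis of independence at α = 0.025.

41.661; reject H₀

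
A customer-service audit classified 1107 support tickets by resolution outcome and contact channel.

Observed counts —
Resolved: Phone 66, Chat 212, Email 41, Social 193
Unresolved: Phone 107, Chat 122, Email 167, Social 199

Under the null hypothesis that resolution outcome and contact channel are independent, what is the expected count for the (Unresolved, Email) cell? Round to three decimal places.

Row total (Unresolved) = 595; column total (Email) = 208; grand total N = 1107.
Expected count = (row total × column total) / N = 595 × 208 / 1107 = 111.798.

111.798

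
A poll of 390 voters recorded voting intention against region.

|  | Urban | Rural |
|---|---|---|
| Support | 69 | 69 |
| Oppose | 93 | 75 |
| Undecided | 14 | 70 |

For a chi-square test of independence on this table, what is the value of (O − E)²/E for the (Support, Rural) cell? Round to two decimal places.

Row total (Support) = 138; column total (Rural) = 214; N = 390.
Expected count E = 138 × 214 / 390 = 75.723.
Contribution = (O − E)²/E = (69 − 75.723)² / 75.723 = 0.60.

0.60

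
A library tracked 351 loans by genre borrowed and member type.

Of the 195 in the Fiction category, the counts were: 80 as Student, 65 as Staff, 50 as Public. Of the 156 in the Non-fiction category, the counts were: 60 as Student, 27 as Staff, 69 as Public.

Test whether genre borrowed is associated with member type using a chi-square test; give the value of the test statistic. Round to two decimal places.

17.47

Row totals: 195, 156. Column totals: 140, 92, 119. Grand total N = 351.
Expected counts (row total × column total / N):
  Fiction, Student: 195×140/351 = 77.778
  Fiction, Staff: 195×92/351 = 51.111
  Fiction, Public: 195×119/351 = 66.111
  Non-fiction, Student: 156×140/351 = 62.222
  Non-fiction, Staff: 156×92/351 = 40.889
  Non-fiction, Public: 156×119/351 = 52.889
Contributions (O − E)²/E:
  (80 − 77.778)²/77.778 = 0.0635
  (65 − 51.111)²/51.111 = 3.7742
  (50 − 66.111)²/66.111 = 3.9262
  (60 − 62.222)²/62.222 = 0.0793
  (27 − 40.889)²/40.889 = 4.7178
  (69 − 52.889)²/52.889 = 4.9077
χ² = 0.0635 + 3.7742 + 3.9262 + 0.0793 + 4.7178 + 4.9077 = 17.47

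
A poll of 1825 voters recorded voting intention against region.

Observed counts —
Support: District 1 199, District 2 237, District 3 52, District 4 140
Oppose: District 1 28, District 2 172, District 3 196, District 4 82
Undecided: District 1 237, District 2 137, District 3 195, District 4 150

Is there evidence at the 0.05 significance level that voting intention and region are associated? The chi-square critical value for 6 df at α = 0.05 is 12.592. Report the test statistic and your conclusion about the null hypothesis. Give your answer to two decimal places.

Row totals: 628, 478, 719. Column totals: 464, 546, 443, 372. Grand total N = 1825.
Expected counts (row total × column total / N):
  Support, District 1: 628×464/1825 = 159.667
  Support, District 2: 628×546/1825 = 187.884
  Support, District 3: 628×443/1825 = 152.441
  Support, District 4: 628×372/1825 = 128.009
  Oppose, District 1: 478×464/1825 = 121.530
  Oppose, District 2: 478×546/1825 = 143.007
  Oppose, District 3: 478×443/1825 = 116.030
  Oppose, District 4: 478×372/1825 = 97.433
  Undecided, District 1: 719×464/1825 = 182.803
  Undecided, District 2: 719×546/1825 = 215.109
  Undecided, District 3: 719×443/1825 = 174.530
  Undecided, District 4: 719×372/1825 = 146.558
Contributions (O − E)²/E:
  (199 − 159.667)²/159.667 = 9.6894
  (237 − 187.884)²/187.884 = 12.8397
  (52 − 152.441)²/152.441 = 66.1790
  (140 − 128.009)²/128.009 = 1.1232
  (28 − 121.530)²/121.530 = 71.9811
  (172 − 143.007)²/143.007 = 5.8780
  (196 − 116.030)²/116.030 = 55.1168
  (82 − 97.433)²/97.433 = 2.4445
  (237 − 182.803)²/182.803 = 16.0682
  (137 − 215.109)²/215.109 = 28.3624
  (195 − 174.530)²/174.530 = 2.4009
  (150 − 146.558)²/146.558 = 0.0808
χ² = 9.6894 + 12.8397 + 66.1790 + 1.1232 + 71.9811 + 5.8780 + 55.1168 + 2.4445 + 16.0682 + 28.3624 + 2.4009 + 0.0808 = 272.16
df = (3−1)(4−1) = 6. Since 272.16 > 12.592, reject the null hypothesis of independence at α = 0.05.

272.16; reject H₀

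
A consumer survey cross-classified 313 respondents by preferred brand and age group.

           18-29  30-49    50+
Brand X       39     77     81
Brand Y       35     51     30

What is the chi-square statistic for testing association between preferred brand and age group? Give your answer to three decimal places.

Row totals: 197, 116. Column totals: 74, 128, 111. Grand total N = 313.
Expected counts (row total × column total / N):
  Brand X, 18-29: 197×74/313 = 46.5751
  Brand X, 30-49: 197×128/313 = 80.5623
  Brand X, 50+: 197×111/313 = 69.8626
  Brand Y, 18-29: 116×74/313 = 27.4249
  Brand Y, 30-49: 116×128/313 = 47.4377
  Brand Y, 50+: 116×111/313 = 41.1374
Contributions (O − E)²/E:
  (39 − 46.5751)²/46.5751 = 1.2320
  (77 − 80.5623)²/80.5623 = 0.1575
  (81 − 69.8626)²/69.8626 = 1.7755
  (35 − 27.4249)²/27.4249 = 2.0923
  (51 − 47.4377)²/47.4377 = 0.2675
  (30 − 41.1374)²/41.1374 = 3.0153
χ² = 1.2320 + 0.1575 + 1.7755 + 2.0923 + 0.2675 + 3.0153 = 8.540

8.540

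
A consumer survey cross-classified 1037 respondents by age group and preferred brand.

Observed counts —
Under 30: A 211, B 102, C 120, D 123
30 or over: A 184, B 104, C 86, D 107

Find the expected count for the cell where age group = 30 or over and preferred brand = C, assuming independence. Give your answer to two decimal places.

Row total (30 or over) = 481; column total (C) = 206; grand total N = 1037.
Expected count = (row total × column total) / N = 481 × 206 / 1037 = 95.55.

95.55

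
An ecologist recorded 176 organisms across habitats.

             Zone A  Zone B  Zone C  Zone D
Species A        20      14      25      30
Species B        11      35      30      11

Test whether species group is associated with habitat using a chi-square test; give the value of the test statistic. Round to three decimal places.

20.852

Row totals: 89, 87. Column totals: 31, 49, 55, 41. Grand total N = 176.
Expected counts (row total × column total / N):
  Species A, Zone A: 89×31/176 = 15.6761
  Species A, Zone B: 89×49/176 = 24.7784
  Species A, Zone C: 89×55/176 = 27.8125
  Species A, Zone D: 89×41/176 = 20.7330
  Species B, Zone A: 87×31/176 = 15.3239
  Species B, Zone B: 87×49/176 = 24.2216
  Species B, Zone C: 87×55/176 = 27.1875
  Species B, Zone D: 87×41/176 = 20.2670
Contributions (O − E)²/E:
  (20 − 15.6761)²/15.6761 = 1.1927
  (14 − 24.7784)²/24.7784 = 4.6885
  (25 − 27.8125)²/27.8125 = 0.2844
  (30 − 20.7330)²/20.7330 = 4.1421
  (11 − 15.3239)²/15.3239 = 1.2201
  (35 − 24.2216)²/24.2216 = 4.7963
  (30 − 27.1875)²/27.1875 = 0.2909
  (11 − 20.2670)²/20.2670 = 4.2373
χ² = 1.1927 + 4.6885 + 0.2844 + 4.1421 + 1.2201 + 4.7963 + 0.2909 + 4.2373 = 20.852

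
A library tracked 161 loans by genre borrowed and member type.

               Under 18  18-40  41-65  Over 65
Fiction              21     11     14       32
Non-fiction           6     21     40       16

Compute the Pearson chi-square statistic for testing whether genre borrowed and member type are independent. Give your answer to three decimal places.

29.183

Row totals: 78, 83. Column totals: 27, 32, 54, 48. Grand total N = 161.
Expected counts (row total × column total / N):
  Fiction, Under 18: 78×27/161 = 13.0807
  Fiction, 18-40: 78×32/161 = 15.5031
  Fiction, 41-65: 78×54/161 = 26.1615
  Fiction, Over 65: 78×48/161 = 23.2547
  Non-fiction, Under 18: 83×27/161 = 13.9193
  Non-fiction, 18-40: 83×32/161 = 16.4969
  Non-fiction, 41-65: 83×54/161 = 27.8385
  Non-fiction, Over 65: 83×48/161 = 24.7453
Contributions (O − E)²/E:
  (21 − 13.0807)²/13.0807 = 4.7945
  (11 − 15.5031)²/15.5031 = 1.3080
  (14 − 26.1615)²/26.1615 = 5.6534
  (32 − 23.2547)²/23.2547 = 3.2888
  (6 − 13.9193)²/13.9193 = 4.5056
  (21 − 16.4969)²/16.4969 = 1.2292
  (40 − 27.8385)²/27.8385 = 5.3129
  (16 − 24.7453)²/24.7453 = 3.0907
χ² = 4.7945 + 1.3080 + 5.6534 + 3.2888 + 4.5056 + 1.2292 + 5.3129 + 3.0907 = 29.183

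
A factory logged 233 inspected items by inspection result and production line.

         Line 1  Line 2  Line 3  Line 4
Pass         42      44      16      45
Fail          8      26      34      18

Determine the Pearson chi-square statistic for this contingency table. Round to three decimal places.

Row totals: 147, 86. Column totals: 50, 70, 50, 63. Grand total N = 233.
Expected counts (row total × column total / N):
  Pass, Line 1: 147×50/233 = 31.5451
  Pass, Line 2: 147×70/233 = 44.1631
  Pass, Line 3: 147×50/233 = 31.5451
  Pass, Line 4: 147×63/233 = 39.7468
  Fail, Line 1: 86×50/233 = 18.4549
  Fail, Line 2: 86×70/233 = 25.8369
  Fail, Line 3: 86×50/233 = 18.4549
  Fail, Line 4: 86×63/233 = 23.2532
Contributions (O − E)²/E:
  (42 − 31.5451)²/31.5451 = 3.4650
  (44 − 44.1631)²/44.1631 = 0.0006
  (16 − 31.5451)²/31.5451 = 7.6605
  (45 − 39.7468)²/39.7468 = 0.6943
  (8 − 18.4549)²/18.4549 = 5.9228
  (26 − 25.8369)²/25.8369 = 0.0010
  (34 − 18.4549)²/18.4549 = 13.0941
  (18 − 23.2532)²/23.2532 = 1.1868
χ² = 3.4650 + 0.0006 + 7.6605 + 0.6943 + 5.9228 + 0.0010 + 13.0941 + 1.1868 = 32.025

32.025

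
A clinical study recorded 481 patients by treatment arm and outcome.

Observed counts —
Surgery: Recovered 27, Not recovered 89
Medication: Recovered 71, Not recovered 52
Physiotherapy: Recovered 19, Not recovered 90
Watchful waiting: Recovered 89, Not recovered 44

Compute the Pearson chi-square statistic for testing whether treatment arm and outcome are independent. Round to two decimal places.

89.49

Row totals: 116, 123, 109, 133. Column totals: 206, 275. Grand total N = 481.
Expected counts (row total × column total / N):
  Surgery, Recovered: 116×206/481 = 49.680
  Surgery, Not recovered: 116×275/481 = 66.320
  Medication, Recovered: 123×206/481 = 52.678
  Medication, Not recovered: 123×275/481 = 70.322
  Physiotherapy, Recovered: 109×206/481 = 46.682
  Physiotherapy, Not recovered: 109×275/481 = 62.318
  Watchful waiting, Recovered: 133×206/481 = 56.960
  Watchful waiting, Not recovered: 133×275/481 = 76.040
Contributions (O − E)²/E:
  (27 − 49.680)²/49.680 = 10.3539
  (89 − 66.320)²/66.320 = 7.7561
  (71 − 52.678)²/52.678 = 6.3726
  (52 − 70.322)²/70.322 = 4.7737
  (19 − 46.682)²/46.682 = 16.4152
  (90 − 62.318)²/62.318 = 12.2965
  (89 − 56.960)²/56.960 = 18.0225
  (44 − 76.040)²/76.040 = 13.5003
χ² = 10.3539 + 7.7561 + 6.3726 + 4.7737 + 16.4152 + 12.2965 + 18.0225 + 13.5003 = 89.49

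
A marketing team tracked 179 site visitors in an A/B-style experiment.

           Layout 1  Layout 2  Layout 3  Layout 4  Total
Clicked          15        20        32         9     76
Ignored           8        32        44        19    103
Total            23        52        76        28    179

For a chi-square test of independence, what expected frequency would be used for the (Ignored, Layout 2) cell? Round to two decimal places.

Row total (Ignored) = 103; column total (Layout 2) = 52; grand total N = 179.
Expected count = (row total × column total) / N = 103 × 52 / 179 = 29.92.

29.92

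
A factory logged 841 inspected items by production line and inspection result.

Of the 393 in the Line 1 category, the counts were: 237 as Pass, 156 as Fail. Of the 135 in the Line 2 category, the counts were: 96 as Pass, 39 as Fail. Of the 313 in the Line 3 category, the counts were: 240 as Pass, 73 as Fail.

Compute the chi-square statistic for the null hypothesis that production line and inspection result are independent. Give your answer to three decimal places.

Row totals: 393, 135, 313. Column totals: 573, 268. Grand total N = 841.
Expected counts (row total × column total / N):
  Line 1, Pass: 393×573/841 = 267.7634
  Line 1, Fail: 393×268/841 = 125.2366
  Line 2, Pass: 135×573/841 = 91.9798
  Line 2, Fail: 135×268/841 = 43.0202
  Line 3, Pass: 313×573/841 = 213.2568
  Line 3, Fail: 313×268/841 = 99.7432
Contributions (O − E)²/E:
  (237 − 267.7634)²/267.7634 = 3.5344
  (156 − 125.2366)²/125.2366 = 7.5568
  (96 − 91.9798)²/91.9798 = 0.1757
  (39 − 43.0202)²/43.0202 = 0.3757
  (240 − 213.2568)²/213.2568 = 3.3537
  (73 − 99.7432)²/99.7432 = 7.1704
χ² = 3.5344 + 7.5568 + 0.1757 + 0.3757 + 3.3537 + 7.1704 = 22.167

22.167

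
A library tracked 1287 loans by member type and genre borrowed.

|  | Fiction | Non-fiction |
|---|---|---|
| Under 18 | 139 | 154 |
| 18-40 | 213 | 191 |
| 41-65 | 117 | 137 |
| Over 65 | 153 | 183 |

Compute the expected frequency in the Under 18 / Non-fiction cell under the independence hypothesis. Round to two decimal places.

Row total (Under 18) = 293; column total (Non-fiction) = 665; grand total N = 1287.
Expected count = (row total × column total) / N = 293 × 665 / 1287 = 151.39.

151.39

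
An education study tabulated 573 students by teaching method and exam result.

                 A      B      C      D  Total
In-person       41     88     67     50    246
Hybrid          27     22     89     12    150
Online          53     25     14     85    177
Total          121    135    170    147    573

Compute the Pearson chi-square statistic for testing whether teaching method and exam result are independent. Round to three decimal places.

165.519

Grand total N = 573.
Expected counts (row total × column total / N):
  In-person, A: 246×121/573 = 51.94764
  In-person, B: 246×135/573 = 57.95812
  In-person, C: 246×170/573 = 72.98429
  In-person, D: 246×147/573 = 63.10995
  Hybrid, A: 150×121/573 = 31.67539
  Hybrid, B: 150×135/573 = 35.34031
  Hybrid, C: 150×170/573 = 44.50262
  Hybrid, D: 150×147/573 = 38.48168
  Online, A: 177×121/573 = 37.37696
  Online, B: 177×135/573 = 41.70157
  Online, C: 177×170/573 = 52.51309
  Online, D: 177×147/573 = 45.40838
Contributions (O − E)²/E:
  (41 − 51.94764)²/51.94764 = 2.3071
  (88 − 57.95812)²/57.95812 = 15.5718
  (67 − 72.98429)²/72.98429 = 0.4907
  (50 − 63.10995)²/63.10995 = 2.7234
  (27 − 31.67539)²/31.67539 = 0.6901
  (22 − 35.34031)²/35.34031 = 5.0357
  (89 − 44.50262)²/44.50262 = 44.4921
  (12 − 38.48168)²/38.48168 = 18.2237
  (53 − 37.37696)²/37.37696 = 6.5302
  (25 − 41.70157)²/41.70157 = 6.6890
  (14 − 52.51309)²/52.51309 = 28.2455
  (85 − 45.40838)²/45.40838 = 34.5200
χ² = 2.3071 + 15.5718 + 0.4907 + 2.7234 + 0.6901 + 5.0357 + 44.4921 + 18.2237 + 6.5302 + 6.6890 + 28.2455 + 34.5200 = 165.519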